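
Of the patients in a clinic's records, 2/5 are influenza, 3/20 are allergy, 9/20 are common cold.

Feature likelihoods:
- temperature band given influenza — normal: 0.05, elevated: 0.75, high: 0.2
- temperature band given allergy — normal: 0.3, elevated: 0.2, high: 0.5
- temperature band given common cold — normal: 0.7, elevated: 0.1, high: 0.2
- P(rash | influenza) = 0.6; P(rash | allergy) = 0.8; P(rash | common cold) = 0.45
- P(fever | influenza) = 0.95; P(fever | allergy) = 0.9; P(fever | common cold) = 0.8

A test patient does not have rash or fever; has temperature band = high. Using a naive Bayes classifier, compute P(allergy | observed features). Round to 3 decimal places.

influenza: 0.4 × 0.2 × (1−0.6) × (1−0.95) = 0.0016
allergy: 0.15 × 0.5 × (1−0.8) × (1−0.9) = 0.0015
common cold: 0.45 × 0.2 × (1−0.45) × (1−0.8) = 0.0099
P(allergy | x) = 0.0015 / 0.013 ≈ 0.115

0.115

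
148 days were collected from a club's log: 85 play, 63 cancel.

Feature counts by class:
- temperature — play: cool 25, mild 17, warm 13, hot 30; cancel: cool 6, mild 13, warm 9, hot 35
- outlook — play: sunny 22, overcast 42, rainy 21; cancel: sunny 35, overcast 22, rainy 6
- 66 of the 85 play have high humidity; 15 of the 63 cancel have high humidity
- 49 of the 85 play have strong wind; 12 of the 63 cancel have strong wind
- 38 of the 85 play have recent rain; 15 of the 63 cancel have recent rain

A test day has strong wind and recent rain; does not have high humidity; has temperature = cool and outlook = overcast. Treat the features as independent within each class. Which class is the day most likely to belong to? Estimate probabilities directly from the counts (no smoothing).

play

play: (85/148) × (25/85) × (42/85) × (19/85) × (49/85) × (38/85) ≈ 0.00480823
cancel: (63/148) × (6/63) × (22/63) × (48/63) × (12/63) × (15/63) ≈ 0.000489174
Highest score → play.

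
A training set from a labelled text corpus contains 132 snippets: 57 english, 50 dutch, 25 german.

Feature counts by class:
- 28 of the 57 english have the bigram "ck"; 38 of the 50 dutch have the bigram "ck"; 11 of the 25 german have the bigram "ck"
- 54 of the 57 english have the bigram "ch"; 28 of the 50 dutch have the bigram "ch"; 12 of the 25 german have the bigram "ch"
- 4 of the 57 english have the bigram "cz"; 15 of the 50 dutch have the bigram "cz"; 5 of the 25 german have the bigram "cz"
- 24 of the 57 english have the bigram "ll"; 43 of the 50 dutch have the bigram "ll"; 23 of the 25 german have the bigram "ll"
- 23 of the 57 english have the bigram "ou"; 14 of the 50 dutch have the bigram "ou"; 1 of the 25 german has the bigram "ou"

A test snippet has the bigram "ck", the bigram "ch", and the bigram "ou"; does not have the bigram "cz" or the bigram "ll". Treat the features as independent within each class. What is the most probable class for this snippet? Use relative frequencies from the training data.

english: (57/132) × (28/57) × (54/57) × (53/57) × (33/57) × (23/57) ≈ 0.0436512
dutch: (50/132) × (38/50) × (28/50) × (35/50) × (7/50) × (14/50) ≈ 0.00442366
german: (25/132) × (11/25) × (12/25) × (20/25) × (2/25) × (1/25) = 0.0001024
Highest score → english.

english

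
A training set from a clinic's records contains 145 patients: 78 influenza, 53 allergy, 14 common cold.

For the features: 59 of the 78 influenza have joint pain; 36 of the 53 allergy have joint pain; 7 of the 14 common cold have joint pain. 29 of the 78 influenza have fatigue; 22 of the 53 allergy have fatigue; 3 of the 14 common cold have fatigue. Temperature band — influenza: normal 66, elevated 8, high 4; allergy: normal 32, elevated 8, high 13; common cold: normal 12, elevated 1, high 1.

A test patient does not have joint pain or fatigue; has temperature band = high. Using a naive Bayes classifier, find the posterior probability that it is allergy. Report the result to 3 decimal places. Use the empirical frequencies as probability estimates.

influenza: (78/145) × (19/78) × (49/78) × (4/78) ≈ 0.00422136
allergy: (53/145) × (17/53) × (31/53) × (13/53) ≈ 0.0168203
common cold: (14/145) × (7/14) × (11/14) × (1/14) ≈ 0.00270936
P(allergy | x) = 0.0168203 / 0.02375102 ≈ 0.708

0.708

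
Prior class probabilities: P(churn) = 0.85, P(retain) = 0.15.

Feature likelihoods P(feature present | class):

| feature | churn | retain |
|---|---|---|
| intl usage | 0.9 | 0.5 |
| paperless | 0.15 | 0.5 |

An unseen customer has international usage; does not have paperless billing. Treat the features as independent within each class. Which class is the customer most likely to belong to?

churn

churn: 0.85 × 0.9 × (1−0.15) = 0.65025
retain: 0.15 × 0.5 × (1−0.5) = 0.0375
Highest score → churn.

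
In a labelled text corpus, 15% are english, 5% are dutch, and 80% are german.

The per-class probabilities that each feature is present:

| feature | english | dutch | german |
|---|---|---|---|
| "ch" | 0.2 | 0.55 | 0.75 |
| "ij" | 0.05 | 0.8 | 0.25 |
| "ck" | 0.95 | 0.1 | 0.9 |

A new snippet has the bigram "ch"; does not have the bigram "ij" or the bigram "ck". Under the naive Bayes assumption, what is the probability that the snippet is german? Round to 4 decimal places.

0.8759

english: 0.15 × 0.2 × (1−0.05) × (1−0.95) = 0.001425
dutch: 0.05 × 0.55 × (1−0.8) × (1−0.1) = 0.00495
german: 0.8 × 0.75 × (1−0.25) × (1−0.9) = 0.045
P(german | x) = 0.045 / 0.051375 ≈ 0.8759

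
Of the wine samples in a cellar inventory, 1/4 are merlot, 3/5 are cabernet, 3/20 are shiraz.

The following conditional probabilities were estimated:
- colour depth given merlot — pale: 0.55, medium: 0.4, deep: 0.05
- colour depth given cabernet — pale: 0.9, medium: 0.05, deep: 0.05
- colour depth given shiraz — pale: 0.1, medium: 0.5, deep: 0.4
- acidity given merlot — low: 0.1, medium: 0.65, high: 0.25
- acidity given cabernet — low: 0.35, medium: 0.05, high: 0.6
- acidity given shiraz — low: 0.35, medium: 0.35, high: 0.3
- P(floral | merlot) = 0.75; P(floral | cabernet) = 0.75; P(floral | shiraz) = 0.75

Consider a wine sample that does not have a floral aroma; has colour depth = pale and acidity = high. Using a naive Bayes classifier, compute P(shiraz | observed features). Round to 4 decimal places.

merlot: 0.25 × 0.55 × 0.25 × (1−0.75) = 0.00859375
cabernet: 0.6 × 0.9 × 0.6 × (1−0.75) = 0.081
shiraz: 0.15 × 0.1 × 0.3 × (1−0.75) = 0.001125
P(shiraz | x) = 0.001125 / 0.09071875 ≈ 0.0124

0.0124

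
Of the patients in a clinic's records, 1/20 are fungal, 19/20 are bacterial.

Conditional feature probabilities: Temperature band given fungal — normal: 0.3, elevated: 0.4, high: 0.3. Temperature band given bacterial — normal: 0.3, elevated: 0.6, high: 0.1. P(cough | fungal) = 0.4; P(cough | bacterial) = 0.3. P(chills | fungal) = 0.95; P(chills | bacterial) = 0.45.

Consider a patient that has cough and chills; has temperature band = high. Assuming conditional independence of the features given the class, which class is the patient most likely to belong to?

fungal: 0.05 × 0.3 × 0.4 × 0.95 = 0.0057
bacterial: 0.95 × 0.1 × 0.3 × 0.45 = 0.012825
Highest score → bacterial.

bacterial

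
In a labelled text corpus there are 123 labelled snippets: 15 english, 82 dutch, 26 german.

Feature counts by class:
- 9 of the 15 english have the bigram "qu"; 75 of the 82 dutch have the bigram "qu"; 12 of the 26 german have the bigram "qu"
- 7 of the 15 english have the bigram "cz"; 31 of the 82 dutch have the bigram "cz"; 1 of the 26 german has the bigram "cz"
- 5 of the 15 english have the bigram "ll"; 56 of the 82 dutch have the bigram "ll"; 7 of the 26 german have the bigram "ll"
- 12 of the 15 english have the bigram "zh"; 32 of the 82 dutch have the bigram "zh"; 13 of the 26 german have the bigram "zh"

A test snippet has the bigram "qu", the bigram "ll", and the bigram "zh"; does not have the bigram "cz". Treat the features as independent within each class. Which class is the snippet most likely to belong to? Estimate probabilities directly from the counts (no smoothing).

english: (15/123) × (9/15) × (8/15) × (5/15) × (12/15) ≈ 0.0104065
dutch: (82/123) × (75/82) × (51/82) × (56/82) × (32/82) ≈ 0.10107
german: (26/123) × (12/26) × (25/26) × (7/26) × (13/26) ≈ 0.0126281
Highest score → dutch.

dutch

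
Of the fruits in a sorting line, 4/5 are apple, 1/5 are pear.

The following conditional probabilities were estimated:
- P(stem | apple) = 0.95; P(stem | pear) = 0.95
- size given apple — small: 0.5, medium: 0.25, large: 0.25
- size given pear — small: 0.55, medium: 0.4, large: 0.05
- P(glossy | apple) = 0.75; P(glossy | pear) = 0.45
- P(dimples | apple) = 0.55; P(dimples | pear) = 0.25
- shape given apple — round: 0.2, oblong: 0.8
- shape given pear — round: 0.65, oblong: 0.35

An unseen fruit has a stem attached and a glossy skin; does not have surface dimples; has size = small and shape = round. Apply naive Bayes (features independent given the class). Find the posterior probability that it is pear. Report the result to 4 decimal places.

apple: 0.8 × 0.95 × 0.5 × 0.75 × (1−0.55) × 0.2 = 0.02565
pear: 0.2 × 0.95 × 0.55 × 0.45 × (1−0.25) × 0.65 = 0.0229246875
P(pear | x) = 0.0229246875 / 0.0485746875 ≈ 0.4719

0.4719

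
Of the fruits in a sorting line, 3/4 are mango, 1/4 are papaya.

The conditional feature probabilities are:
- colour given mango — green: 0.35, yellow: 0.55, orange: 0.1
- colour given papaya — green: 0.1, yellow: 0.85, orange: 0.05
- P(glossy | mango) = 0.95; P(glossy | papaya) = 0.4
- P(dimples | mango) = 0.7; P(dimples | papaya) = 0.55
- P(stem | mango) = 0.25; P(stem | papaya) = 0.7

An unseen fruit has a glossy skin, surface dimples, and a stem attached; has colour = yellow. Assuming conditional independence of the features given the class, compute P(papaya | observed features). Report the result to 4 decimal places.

mango: 0.75 × 0.55 × 0.95 × 0.7 × 0.25 = 0.068578125
papaya: 0.25 × 0.85 × 0.4 × 0.55 × 0.7 = 0.032725
P(papaya | x) = 0.032725 / 0.101303125 ≈ 0.3230

0.3230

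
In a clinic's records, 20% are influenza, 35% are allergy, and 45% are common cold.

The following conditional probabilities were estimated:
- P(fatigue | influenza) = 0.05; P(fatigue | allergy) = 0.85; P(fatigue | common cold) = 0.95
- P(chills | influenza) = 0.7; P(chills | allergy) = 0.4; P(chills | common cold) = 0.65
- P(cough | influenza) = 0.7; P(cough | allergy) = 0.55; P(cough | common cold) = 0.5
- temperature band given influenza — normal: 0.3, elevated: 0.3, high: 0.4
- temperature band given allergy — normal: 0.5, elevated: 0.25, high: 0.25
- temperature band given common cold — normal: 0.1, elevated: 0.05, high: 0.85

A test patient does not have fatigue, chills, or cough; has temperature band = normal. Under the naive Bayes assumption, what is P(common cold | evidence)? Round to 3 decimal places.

0.031

influenza: 0.2 × (1−0.05) × (1−0.7) × (1−0.7) × 0.3 = 0.00513
allergy: 0.35 × (1−0.85) × (1−0.4) × (1−0.55) × 0.5 = 0.0070875
common cold: 0.45 × (1−0.95) × (1−0.65) × (1−0.5) × 0.1 = 0.00039375
P(common cold | x) = 0.00039375 / 0.01261125 ≈ 0.031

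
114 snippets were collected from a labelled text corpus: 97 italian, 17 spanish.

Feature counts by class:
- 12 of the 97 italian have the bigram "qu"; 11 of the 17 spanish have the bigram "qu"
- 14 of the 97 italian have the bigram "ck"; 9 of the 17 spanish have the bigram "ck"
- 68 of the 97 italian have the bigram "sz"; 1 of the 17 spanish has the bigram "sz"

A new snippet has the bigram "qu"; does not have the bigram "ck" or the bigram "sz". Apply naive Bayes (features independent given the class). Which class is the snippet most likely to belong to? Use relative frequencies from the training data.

spanish

italian: (97/114) × (12/97) × (83/97) × (29/97) ≈ 0.0269283
spanish: (17/114) × (11/17) × (8/17) × (16/17) ≈ 0.0427366
Highest score → spanish.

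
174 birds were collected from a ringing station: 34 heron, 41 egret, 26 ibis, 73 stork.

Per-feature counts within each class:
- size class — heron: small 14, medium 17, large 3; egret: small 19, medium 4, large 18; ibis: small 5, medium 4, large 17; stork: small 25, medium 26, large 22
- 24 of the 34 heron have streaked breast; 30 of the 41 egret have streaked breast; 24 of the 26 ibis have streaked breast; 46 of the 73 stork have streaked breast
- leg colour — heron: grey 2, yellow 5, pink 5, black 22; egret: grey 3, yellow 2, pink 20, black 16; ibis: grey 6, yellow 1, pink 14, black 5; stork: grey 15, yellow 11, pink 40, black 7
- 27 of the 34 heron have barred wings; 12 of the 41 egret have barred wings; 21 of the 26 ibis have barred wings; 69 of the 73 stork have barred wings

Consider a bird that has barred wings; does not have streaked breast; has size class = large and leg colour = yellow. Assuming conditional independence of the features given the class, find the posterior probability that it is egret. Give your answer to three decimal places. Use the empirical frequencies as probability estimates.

heron: (34/174) × (3/34) × (10/34) × (5/34) × (27/34) ≈ 0.000592201
egret: (41/174) × (18/41) × (11/41) × (2/41) × (12/41) ≈ 0.000396256
ibis: (26/174) × (17/26) × (2/26) × (1/26) × (21/26) ≈ 0.000233469
stork: (73/174) × (22/73) × (27/73) × (11/73) × (69/73) ≈ 0.00666055
P(egret | x) = 0.000396256 / 0.007882476 ≈ 0.050

0.050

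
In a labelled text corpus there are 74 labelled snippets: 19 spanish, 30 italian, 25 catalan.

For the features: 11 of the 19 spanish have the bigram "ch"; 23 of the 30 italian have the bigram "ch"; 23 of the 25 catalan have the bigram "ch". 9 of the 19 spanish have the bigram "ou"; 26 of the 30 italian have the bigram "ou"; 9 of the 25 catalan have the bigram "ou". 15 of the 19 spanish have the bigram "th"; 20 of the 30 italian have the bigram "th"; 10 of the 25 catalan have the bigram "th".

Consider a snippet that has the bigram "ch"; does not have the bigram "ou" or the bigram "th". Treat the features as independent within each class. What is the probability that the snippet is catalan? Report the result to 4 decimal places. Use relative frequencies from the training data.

0.7976

spanish: (19/74) × (11/19) × (10/19) × (4/19) ≈ 0.0164708
italian: (30/74) × (23/30) × (4/30) × (10/30) ≈ 0.0138138
catalan: (25/74) × (23/25) × (16/25) × (15/25) ≈ 0.119351
P(catalan | x) = 0.119351 / 0.1496356 ≈ 0.7976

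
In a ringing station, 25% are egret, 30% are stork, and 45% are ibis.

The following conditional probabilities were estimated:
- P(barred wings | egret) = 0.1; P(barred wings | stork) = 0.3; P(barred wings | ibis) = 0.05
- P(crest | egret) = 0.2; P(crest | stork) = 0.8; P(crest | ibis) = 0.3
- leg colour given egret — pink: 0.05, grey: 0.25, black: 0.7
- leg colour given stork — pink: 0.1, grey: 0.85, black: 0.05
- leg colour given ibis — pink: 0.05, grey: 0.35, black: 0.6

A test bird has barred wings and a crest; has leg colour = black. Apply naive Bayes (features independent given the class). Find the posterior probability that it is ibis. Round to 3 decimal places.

egret: 0.25 × 0.1 × 0.2 × 0.7 = 0.0035
stork: 0.3 × 0.3 × 0.8 × 0.05 = 0.0036
ibis: 0.45 × 0.05 × 0.3 × 0.6 = 0.00405
P(ibis | x) = 0.00405 / 0.01115 ≈ 0.363

0.363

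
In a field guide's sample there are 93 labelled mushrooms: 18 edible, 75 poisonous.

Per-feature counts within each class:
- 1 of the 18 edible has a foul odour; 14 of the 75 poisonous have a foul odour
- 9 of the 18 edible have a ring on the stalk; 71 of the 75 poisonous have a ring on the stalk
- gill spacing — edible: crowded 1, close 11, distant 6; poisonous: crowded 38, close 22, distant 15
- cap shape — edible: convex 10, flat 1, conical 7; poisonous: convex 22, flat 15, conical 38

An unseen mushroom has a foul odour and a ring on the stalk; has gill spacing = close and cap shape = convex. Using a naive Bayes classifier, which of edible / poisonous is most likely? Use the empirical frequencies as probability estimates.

poisonous

edible: (18/93) × (1/18) × (9/18) × (11/18) × (10/18) ≈ 0.0018253
poisonous: (75/93) × (14/75) × (71/75) × (22/75) × (22/75) ≈ 0.0122621
Highest score → poisonous.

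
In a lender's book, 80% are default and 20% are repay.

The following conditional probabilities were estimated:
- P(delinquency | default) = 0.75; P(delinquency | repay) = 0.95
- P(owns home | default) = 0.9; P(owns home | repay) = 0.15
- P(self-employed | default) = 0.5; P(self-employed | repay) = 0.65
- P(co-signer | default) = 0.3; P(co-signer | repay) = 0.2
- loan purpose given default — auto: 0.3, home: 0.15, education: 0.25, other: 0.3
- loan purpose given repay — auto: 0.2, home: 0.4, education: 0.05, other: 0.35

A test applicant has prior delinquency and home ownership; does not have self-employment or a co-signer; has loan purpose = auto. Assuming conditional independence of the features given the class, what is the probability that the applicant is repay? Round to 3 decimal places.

0.027

default: 0.8 × 0.75 × 0.9 × (1−0.5) × (1−0.3) × 0.3 = 0.0567
repay: 0.2 × 0.95 × 0.15 × (1−0.65) × (1−0.2) × 0.2 = 0.001596
P(repay | x) = 0.001596 / 0.058296 ≈ 0.027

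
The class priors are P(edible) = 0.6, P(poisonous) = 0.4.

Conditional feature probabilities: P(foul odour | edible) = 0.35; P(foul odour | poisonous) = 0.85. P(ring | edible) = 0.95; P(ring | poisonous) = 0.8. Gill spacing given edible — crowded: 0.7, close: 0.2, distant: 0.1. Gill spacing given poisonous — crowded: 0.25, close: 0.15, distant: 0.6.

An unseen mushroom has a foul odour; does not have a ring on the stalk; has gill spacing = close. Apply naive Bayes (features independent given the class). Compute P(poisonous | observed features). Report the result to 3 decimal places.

0.829

edible: 0.6 × 0.35 × (1−0.95) × 0.2 = 0.0021
poisonous: 0.4 × 0.85 × (1−0.8) × 0.15 = 0.0102
P(poisonous | x) = 0.0102 / 0.0123 ≈ 0.829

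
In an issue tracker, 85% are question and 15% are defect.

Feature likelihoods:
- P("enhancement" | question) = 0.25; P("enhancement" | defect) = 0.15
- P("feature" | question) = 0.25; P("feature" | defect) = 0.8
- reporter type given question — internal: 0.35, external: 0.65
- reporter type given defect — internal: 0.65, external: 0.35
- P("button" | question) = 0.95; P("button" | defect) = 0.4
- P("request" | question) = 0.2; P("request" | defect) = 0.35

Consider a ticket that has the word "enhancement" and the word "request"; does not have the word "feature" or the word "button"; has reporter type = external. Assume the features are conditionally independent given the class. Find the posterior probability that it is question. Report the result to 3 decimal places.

0.758

question: 0.85 × 0.25 × (1−0.25) × 0.65 × (1−0.95) × 0.2 = 0.0010359375
defect: 0.15 × 0.15 × (1−0.8) × 0.35 × (1−0.4) × 0.35 = 0.00033075
P(question | x) = 0.0010359375 / 0.0013666875 ≈ 0.758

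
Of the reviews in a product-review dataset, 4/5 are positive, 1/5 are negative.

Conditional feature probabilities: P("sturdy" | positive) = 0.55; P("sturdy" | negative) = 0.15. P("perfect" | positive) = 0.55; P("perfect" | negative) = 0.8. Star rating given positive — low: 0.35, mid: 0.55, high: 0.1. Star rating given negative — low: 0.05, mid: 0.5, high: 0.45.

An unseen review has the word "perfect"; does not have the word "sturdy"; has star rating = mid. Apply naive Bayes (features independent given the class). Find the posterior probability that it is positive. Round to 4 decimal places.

positive: 0.8 × (1−0.55) × 0.55 × 0.55 = 0.1089
negative: 0.2 × (1−0.15) × 0.8 × 0.5 = 0.068
P(positive | x) = 0.1089 / 0.1769 ≈ 0.6156

0.6156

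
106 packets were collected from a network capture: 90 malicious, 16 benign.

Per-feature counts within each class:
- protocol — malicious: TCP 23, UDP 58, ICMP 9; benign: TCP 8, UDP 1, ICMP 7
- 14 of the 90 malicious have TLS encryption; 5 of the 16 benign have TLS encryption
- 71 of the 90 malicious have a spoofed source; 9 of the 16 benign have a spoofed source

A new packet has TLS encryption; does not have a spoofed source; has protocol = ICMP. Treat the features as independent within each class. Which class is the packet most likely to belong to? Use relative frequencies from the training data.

benign

malicious: (90/106) × (9/90) × (14/90) × (19/90) ≈ 0.00278826
benign: (16/106) × (7/16) × (5/16) × (7/16) ≈ 0.0090286
Highest score → benign.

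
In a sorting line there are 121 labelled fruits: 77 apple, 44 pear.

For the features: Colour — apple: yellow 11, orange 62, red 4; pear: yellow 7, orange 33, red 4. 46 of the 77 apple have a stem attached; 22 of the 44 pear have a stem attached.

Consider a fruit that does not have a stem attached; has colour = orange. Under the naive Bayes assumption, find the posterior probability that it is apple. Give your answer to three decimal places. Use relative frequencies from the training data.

0.602

apple: (77/121) × (62/77) × (31/77) ≈ 0.20629
pear: (44/121) × (33/44) × (22/44) ≈ 0.136364
P(apple | x) = 0.20629 / 0.342654 ≈ 0.602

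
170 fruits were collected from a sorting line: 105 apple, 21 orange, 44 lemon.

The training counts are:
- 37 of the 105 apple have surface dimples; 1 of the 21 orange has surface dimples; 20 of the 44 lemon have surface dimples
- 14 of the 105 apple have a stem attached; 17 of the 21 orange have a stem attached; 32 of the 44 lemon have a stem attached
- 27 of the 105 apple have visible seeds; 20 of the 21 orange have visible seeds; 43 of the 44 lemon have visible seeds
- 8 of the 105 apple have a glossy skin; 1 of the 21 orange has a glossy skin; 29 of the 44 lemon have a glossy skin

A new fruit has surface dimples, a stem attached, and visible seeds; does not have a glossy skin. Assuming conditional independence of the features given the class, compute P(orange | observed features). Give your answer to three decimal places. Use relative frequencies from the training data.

apple: (105/170) × (37/105) × (14/105) × (27/105) × (97/105) ≈ 0.00689364
orange: (21/170) × (1/21) × (17/21) × (20/21) × (20/21) ≈ 0.00431919
lemon: (44/170) × (20/44) × (32/44) × (43/44) × (15/44) ≈ 0.0285058
P(orange | x) = 0.00431919 / 0.03971863 ≈ 0.109

0.109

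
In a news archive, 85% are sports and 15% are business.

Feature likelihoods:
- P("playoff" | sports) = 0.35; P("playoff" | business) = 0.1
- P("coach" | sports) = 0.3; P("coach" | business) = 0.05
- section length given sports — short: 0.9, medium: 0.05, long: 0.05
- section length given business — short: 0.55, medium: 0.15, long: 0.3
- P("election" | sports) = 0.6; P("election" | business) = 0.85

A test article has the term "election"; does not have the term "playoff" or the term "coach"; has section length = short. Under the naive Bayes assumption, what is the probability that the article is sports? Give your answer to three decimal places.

0.777

sports: 0.85 × (1−0.35) × (1−0.3) × 0.9 × 0.6 = 0.208845
business: 0.15 × (1−0.1) × (1−0.05) × 0.55 × 0.85 = 0.059956875
P(sports | x) = 0.208845 / 0.268801875 ≈ 0.777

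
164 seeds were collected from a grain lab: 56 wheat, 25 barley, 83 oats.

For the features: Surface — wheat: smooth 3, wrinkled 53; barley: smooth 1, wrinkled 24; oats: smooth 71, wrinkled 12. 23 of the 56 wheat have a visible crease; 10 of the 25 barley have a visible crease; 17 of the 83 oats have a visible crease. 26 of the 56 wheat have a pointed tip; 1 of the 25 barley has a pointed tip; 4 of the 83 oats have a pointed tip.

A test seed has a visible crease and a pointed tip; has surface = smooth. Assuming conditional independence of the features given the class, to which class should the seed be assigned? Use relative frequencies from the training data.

oats

wheat: (56/164) × (3/56) × (23/56) × (26/56) ≈ 0.00348821
barley: (25/164) × (1/25) × (10/25) × (1/25) ≈ 0.000097561
oats: (83/164) × (71/83) × (17/83) × (4/83) ≈ 0.00427334
Highest score → oats.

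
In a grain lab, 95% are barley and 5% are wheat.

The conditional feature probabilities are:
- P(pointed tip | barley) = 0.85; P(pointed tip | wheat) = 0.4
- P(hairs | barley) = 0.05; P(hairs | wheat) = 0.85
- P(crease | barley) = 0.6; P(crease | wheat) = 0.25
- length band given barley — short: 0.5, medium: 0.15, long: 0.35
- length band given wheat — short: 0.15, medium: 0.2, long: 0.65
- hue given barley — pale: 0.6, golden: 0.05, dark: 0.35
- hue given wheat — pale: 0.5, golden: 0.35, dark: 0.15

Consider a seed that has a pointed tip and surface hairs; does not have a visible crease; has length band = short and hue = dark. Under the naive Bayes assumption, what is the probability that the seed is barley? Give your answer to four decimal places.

barley: 0.95 × 0.85 × 0.05 × (1−0.6) × 0.5 × 0.35 = 0.00282625
wheat: 0.05 × 0.4 × 0.85 × (1−0.25) × 0.15 × 0.15 = 0.000286875
P(barley | x) = 0.00282625 / 0.003113125 ≈ 0.9078

0.9078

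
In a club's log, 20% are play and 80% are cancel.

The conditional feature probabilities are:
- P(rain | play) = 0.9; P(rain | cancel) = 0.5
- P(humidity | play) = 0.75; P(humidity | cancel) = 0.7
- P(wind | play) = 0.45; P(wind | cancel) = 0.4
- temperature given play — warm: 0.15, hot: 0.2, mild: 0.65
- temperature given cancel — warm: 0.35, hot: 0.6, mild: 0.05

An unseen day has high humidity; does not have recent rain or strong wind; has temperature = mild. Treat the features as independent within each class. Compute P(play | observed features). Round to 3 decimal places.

0.390

play: 0.2 × (1−0.9) × 0.75 × (1−0.45) × 0.65 = 0.0053625
cancel: 0.8 × (1−0.5) × 0.7 × (1−0.4) × 0.05 = 0.0084
P(play | x) = 0.0053625 / 0.0137625 ≈ 0.390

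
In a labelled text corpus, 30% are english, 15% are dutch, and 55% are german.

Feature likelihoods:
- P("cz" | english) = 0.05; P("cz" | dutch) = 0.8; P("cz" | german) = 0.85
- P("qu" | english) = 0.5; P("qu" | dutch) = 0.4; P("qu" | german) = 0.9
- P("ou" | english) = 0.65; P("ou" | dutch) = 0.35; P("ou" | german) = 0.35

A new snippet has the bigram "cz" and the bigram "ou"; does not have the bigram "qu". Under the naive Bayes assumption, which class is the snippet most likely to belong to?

english: 0.3 × 0.05 × (1−0.5) × 0.65 = 0.004875
dutch: 0.15 × 0.8 × (1−0.4) × 0.35 = 0.0252
german: 0.55 × 0.85 × (1−0.9) × 0.35 = 0.0163625
Highest score → dutch.

dutch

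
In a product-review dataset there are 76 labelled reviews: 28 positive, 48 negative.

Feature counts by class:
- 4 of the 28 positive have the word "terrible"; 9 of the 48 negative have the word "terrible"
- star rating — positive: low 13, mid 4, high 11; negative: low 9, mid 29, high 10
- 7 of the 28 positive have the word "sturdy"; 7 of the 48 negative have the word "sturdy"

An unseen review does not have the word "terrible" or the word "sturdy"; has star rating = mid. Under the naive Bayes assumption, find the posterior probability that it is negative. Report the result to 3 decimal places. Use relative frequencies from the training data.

0.887

positive: (28/76) × (24/28) × (4/28) × (21/28) ≈ 0.0338346
negative: (48/76) × (39/48) × (29/48) × (41/48) ≈ 0.26482
P(negative | x) = 0.26482 / 0.2986546 ≈ 0.887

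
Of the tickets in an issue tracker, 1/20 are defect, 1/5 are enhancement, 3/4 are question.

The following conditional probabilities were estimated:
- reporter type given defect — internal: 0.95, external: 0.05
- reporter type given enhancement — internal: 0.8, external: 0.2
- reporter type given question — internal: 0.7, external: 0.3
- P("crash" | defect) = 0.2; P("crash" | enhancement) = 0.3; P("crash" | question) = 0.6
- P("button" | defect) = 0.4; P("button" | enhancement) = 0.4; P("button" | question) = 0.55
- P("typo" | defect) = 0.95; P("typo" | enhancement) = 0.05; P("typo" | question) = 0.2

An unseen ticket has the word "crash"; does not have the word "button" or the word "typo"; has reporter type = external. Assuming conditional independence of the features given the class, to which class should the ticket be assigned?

defect: 0.05 × 0.05 × 0.2 × (1−0.4) × (1−0.95) = 0.000015
enhancement: 0.2 × 0.2 × 0.3 × (1−0.4) × (1−0.05) = 0.00684
question: 0.75 × 0.3 × 0.6 × (1−0.55) × (1−0.2) = 0.0486
Highest score → question.

question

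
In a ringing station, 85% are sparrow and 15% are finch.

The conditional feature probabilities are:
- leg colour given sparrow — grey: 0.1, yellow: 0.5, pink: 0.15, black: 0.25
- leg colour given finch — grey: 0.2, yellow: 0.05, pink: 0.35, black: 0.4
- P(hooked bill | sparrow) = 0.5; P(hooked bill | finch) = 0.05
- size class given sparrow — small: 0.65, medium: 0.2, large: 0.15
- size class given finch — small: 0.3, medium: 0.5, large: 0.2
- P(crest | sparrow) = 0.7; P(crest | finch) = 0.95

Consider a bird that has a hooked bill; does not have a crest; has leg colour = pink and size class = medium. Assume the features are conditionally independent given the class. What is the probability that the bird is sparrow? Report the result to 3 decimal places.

0.983

sparrow: 0.85 × 0.15 × 0.5 × 0.2 × (1−0.7) = 0.003825
finch: 0.15 × 0.35 × 0.05 × 0.5 × (1−0.95) = 0.000065625
P(sparrow | x) = 0.003825 / 0.003890625 ≈ 0.983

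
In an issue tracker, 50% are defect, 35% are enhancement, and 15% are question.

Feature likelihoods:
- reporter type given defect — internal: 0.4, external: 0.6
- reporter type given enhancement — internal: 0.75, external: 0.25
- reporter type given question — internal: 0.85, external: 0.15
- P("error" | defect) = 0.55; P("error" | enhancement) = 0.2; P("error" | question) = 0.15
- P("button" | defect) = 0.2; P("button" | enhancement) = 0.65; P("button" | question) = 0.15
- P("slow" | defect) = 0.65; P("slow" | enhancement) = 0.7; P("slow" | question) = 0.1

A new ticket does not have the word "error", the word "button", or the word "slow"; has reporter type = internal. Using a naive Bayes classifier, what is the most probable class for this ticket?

question

defect: 0.5 × 0.4 × (1−0.55) × (1−0.2) × (1−0.65) = 0.0252
enhancement: 0.35 × 0.75 × (1−0.2) × (1−0.65) × (1−0.7) = 0.02205
question: 0.15 × 0.85 × (1−0.15) × (1−0.15) × (1−0.1) = 0.082906875
Highest score → question.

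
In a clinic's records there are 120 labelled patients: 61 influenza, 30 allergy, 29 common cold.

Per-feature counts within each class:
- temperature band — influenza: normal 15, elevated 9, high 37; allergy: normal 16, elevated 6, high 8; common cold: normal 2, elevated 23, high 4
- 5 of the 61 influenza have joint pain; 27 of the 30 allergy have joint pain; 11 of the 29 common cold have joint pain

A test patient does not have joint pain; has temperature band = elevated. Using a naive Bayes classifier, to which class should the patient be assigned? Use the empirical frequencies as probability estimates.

influenza: (61/120) × (9/61) × (56/61) ≈ 0.0688525
allergy: (30/120) × (6/30) × (3/30) = 0.005
common cold: (29/120) × (23/29) × (18/29) ≈ 0.118966
Highest score → common cold.

common cold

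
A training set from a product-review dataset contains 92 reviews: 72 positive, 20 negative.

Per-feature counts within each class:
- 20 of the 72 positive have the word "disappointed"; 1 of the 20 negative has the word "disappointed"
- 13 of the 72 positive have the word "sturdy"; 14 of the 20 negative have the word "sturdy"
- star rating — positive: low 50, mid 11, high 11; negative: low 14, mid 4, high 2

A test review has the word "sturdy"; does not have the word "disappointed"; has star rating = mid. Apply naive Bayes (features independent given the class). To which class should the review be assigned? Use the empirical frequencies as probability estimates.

positive: (72/92) × (52/72) × (13/72) × (11/72) ≈ 0.0155915
negative: (20/92) × (19/20) × (14/20) × (4/20) ≈ 0.028913
Highest score → negative.

negative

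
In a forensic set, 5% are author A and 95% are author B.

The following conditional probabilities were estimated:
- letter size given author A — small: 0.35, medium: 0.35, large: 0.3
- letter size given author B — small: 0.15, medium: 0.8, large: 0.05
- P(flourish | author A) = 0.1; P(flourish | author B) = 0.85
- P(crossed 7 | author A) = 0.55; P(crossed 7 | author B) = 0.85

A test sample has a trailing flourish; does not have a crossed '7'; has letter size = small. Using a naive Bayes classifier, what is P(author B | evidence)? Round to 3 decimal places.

author A: 0.05 × 0.35 × 0.1 × (1−0.55) = 0.0007875
author B: 0.95 × 0.15 × 0.85 × (1−0.85) = 0.01816875
P(author B | x) = 0.01816875 / 0.01895625 ≈ 0.958

0.958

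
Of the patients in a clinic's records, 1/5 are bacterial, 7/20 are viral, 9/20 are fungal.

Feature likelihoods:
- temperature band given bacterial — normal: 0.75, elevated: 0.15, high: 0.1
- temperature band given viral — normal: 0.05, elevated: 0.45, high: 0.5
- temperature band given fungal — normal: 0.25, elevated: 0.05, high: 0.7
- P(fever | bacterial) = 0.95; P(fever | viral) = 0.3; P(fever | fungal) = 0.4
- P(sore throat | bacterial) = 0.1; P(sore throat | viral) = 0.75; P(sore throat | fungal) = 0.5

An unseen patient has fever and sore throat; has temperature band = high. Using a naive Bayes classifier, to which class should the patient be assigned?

bacterial: 0.2 × 0.1 × 0.95 × 0.1 = 0.0019
viral: 0.35 × 0.5 × 0.3 × 0.75 = 0.039375
fungal: 0.45 × 0.7 × 0.4 × 0.5 = 0.063
Highest score → fungal.

fungal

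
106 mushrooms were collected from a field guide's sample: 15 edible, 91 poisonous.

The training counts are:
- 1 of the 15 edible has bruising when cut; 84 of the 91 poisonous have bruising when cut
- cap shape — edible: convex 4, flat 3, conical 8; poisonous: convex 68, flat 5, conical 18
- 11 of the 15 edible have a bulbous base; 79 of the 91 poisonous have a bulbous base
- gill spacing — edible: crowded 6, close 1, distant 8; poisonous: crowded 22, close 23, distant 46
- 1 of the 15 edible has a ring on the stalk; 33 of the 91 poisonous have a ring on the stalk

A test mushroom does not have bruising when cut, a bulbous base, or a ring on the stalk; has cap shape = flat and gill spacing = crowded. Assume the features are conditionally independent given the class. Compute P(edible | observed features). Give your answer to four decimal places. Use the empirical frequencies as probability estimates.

edible: (15/106) × (14/15) × (3/15) × (4/15) × (6/15) × (14/15) ≈ 0.00262977
poisonous: (91/106) × (7/91) × (5/91) × (12/91) × (22/91) × (58/91) ≈ 0.0000737273
P(edible | x) = 0.00262977 / 0.0027034973 ≈ 0.9727

0.9727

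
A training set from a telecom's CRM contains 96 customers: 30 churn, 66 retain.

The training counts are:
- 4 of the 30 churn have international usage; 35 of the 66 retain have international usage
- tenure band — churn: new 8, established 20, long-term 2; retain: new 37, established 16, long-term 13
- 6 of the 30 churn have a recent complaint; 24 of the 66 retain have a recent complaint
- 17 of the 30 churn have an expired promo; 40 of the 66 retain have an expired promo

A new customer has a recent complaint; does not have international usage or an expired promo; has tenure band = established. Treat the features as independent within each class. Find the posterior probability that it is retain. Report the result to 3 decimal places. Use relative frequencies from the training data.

churn: (30/96) × (26/30) × (20/30) × (6/30) × (13/30) ≈ 0.0156481
retain: (66/96) × (31/66) × (16/66) × (24/66) × (26/66) ≈ 0.0112141
P(retain | x) = 0.0112141 / 0.0268622 ≈ 0.417

0.417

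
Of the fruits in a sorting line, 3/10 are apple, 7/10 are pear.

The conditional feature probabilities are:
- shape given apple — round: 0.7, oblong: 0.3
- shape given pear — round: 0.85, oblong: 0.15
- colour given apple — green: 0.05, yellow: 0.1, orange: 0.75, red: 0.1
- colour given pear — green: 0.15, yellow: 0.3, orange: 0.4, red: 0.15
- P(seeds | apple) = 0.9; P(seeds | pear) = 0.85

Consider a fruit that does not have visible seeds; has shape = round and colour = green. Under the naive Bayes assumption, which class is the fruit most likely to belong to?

pear

apple: 0.3 × 0.7 × 0.05 × (1−0.9) = 0.00105
pear: 0.7 × 0.85 × 0.15 × (1−0.85) = 0.0133875
Highest score → pear.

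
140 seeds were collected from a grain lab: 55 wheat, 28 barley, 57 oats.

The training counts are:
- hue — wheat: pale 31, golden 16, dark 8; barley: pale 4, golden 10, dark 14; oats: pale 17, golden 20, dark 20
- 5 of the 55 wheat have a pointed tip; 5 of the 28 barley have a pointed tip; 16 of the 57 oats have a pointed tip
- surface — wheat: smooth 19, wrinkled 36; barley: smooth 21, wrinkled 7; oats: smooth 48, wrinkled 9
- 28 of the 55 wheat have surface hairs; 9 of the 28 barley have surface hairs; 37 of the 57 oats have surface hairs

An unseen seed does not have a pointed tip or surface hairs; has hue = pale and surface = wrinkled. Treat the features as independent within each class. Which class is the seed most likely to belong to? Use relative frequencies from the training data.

wheat

wheat: (55/140) × (31/55) × (50/55) × (36/55) × (27/55) ≈ 0.0646818
barley: (28/140) × (4/28) × (23/28) × (7/28) × (19/28) ≈ 0.00398141
oats: (57/140) × (17/57) × (41/57) × (9/57) × (20/57) ≈ 0.00483897
Highest score → wheat.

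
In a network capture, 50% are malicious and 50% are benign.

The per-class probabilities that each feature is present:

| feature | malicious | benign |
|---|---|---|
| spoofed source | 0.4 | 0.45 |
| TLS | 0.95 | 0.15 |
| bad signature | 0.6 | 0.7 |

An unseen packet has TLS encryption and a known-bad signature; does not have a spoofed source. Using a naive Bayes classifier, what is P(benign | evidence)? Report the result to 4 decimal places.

0.1445

malicious: 0.5 × (1−0.4) × 0.95 × 0.6 = 0.171
benign: 0.5 × (1−0.45) × 0.15 × 0.7 = 0.028875
P(benign | x) = 0.028875 / 0.199875 ≈ 0.1445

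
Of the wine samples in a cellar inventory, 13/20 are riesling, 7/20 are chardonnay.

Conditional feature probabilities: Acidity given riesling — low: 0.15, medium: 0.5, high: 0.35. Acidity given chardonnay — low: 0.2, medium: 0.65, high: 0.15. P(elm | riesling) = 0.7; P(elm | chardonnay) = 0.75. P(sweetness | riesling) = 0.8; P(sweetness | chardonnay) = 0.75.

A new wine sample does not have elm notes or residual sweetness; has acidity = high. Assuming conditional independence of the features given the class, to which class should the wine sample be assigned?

riesling

riesling: 0.65 × 0.35 × (1−0.7) × (1−0.8) = 0.01365
chardonnay: 0.35 × 0.15 × (1−0.75) × (1−0.75) = 0.00328125
Highest score → riesling.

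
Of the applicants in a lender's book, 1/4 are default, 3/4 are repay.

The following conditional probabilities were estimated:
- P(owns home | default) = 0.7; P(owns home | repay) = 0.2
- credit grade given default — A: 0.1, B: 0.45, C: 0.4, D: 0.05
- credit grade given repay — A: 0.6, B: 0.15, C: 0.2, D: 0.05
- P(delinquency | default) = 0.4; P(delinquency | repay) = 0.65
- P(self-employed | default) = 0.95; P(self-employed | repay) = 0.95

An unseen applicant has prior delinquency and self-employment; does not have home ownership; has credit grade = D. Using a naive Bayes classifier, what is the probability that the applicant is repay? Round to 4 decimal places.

default: 0.25 × (1−0.7) × 0.05 × 0.4 × 0.95 = 0.001425
repay: 0.75 × (1−0.2) × 0.05 × 0.65 × 0.95 = 0.018525
P(repay | x) = 0.018525 / 0.01995 ≈ 0.9286

0.9286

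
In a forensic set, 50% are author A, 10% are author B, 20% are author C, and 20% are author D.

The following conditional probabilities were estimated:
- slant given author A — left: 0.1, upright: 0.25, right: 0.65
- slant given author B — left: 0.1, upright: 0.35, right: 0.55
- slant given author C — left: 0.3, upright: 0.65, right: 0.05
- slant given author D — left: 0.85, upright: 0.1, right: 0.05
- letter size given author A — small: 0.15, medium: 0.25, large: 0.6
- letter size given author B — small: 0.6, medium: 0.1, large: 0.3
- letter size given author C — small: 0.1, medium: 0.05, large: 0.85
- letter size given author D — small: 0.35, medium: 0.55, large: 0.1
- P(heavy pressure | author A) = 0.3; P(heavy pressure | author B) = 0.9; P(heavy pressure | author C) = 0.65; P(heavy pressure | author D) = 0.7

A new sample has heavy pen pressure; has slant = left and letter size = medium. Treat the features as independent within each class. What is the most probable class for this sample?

author D

author A: 0.5 × 0.1 × 0.25 × 0.3 = 0.00375
author B: 0.1 × 0.1 × 0.1 × 0.9 = 0.0009
author C: 0.2 × 0.3 × 0.05 × 0.65 = 0.00195
author D: 0.2 × 0.85 × 0.55 × 0.7 = 0.06545
Highest score → author D.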